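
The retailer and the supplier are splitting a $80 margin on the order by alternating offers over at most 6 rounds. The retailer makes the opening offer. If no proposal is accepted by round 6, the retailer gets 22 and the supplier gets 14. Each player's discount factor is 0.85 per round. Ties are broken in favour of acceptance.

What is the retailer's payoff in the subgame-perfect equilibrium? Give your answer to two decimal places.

36.70

Round 6 (the supplier proposes): the retailer gets 22 if talks fail, so the supplier offers 22 and keeps 58.
Round 5 (the retailer proposes): the supplier can get 58 next round, worth 0.85 × 58 = 49.3 now. The retailer offers 49.3 and keeps 80 − 49.3 = 30.7.
Round 4 (the supplier proposes): the retailer can get 30.7 next round, worth 0.85 × 30.7 = 26.095 now; the supplier offers that and keeps 53.905.
Round 3 (the retailer proposes): the supplier can get 53.905 next round, worth 0.85 × 53.905 = 45.81925 now; the retailer offers that and keeps 34.18075.
Round 2 (the supplier proposes): the retailer can get 34.18075 next round, worth 0.85 × 34.18075 = 29.0536375 now. The supplier offers 29.0536375 and keeps 80 − 29.0536375 = 50.9463625.
Round 1 (the retailer proposes): the supplier can get 50.9463625 next round, worth 0.85 × 50.9463625 = 43.304408125 now; the retailer offers that and keeps 36.695591875.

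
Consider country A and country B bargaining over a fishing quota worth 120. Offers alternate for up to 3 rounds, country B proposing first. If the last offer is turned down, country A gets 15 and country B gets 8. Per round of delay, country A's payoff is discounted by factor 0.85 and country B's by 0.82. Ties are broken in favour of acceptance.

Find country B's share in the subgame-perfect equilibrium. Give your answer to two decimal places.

91.19

Round 3 (country B proposes): country A gets 15 if talks fail, so country B offers 15 and keeps 105.
Round 2 (country A proposes): country B can get 105 next round, worth 0.82 × 105 = 86.1 now; country A offers that and keeps 33.9.
Round 1 (country B proposes): country A can get 33.9 next round, worth 0.85 × 33.9 = 28.815 now, so country B offers 28.815, keeping 91.185.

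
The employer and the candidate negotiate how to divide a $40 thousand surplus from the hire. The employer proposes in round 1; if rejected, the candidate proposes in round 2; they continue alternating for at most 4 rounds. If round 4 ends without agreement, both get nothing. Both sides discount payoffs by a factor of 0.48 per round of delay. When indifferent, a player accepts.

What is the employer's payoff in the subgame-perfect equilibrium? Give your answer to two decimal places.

Solve by backward induction from round 4.
Round 4 (the candidate proposes): rejection yields 0 for the employer; the candidate offers 0 and keeps 40.
Round 3 (the employer proposes): the candidate can get 40 next round, worth 0.48 × 40 = 19.2 now. The employer offers 19.2 and keeps 40 − 19.2 = 20.8.
Round 2 (the candidate proposes): the employer can get 20.8 next round, worth 0.48 × 20.8 = 9.984 now. The candidate offers 9.984 and keeps 40 − 9.984 = 30.016.
Round 1 (the employer proposes): the candidate can get 30.016 next round, worth 0.48 × 30.016 = 14.40768 now, so the employer offers 14.40768, keeping 25.59232.

25.59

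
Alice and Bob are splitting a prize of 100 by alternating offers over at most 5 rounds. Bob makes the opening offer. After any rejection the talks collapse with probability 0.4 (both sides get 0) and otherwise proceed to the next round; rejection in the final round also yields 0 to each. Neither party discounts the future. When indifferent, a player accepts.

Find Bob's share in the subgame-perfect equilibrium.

Round 5 (Bob proposes): Alice will accept anything ≥ 0, so Bob offers 0 and keeps 100.
Round 4 (Alice proposes): rejecting gives Bob an expected 0.6 × 100 = 60; Alice offers that and keeps 40.
Round 3 (Bob proposes): rejecting gives Alice an expected 0.6 × 40 = 24, so Bob offers 24, keeping 76.
Round 2 (Alice proposes): rejecting gives Bob an expected 0.6 × 76 = 45.6. Alice offers 45.6 and keeps 100 − 45.6 = 54.4.
Round 1 (Bob proposes): rejecting gives Alice an expected 0.6 × 54.4 = 32.64. Bob offers 32.64 and keeps 100 − 32.64 = 67.36.

67.36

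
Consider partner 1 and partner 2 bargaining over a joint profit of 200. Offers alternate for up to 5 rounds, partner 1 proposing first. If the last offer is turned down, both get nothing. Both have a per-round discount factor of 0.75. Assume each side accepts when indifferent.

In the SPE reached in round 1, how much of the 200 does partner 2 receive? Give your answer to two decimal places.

Round 5 (partner 1 proposes): partner 2 will accept anything ≥ 0, so partner 1 offers 0 and keeps 200.
Round 4 (partner 2 proposes): partner 1 can get 200 next round, worth 0.75 × 200 = 150 now; partner 2 offers that and keeps 50.
Round 3 (partner 1 proposes): partner 2 can get 50 next round, worth 0.75 × 50 = 37.5 now, so partner 1 offers 37.5, keeping 162.5.
Round 2 (partner 2 proposes): partner 1 can get 162.5 next round, worth 0.75 × 162.5 = 121.875 now, so partner 2 offers 121.875, keeping 78.125.
Round 1 (partner 1 proposes): partner 2 can get 78.125 next round, worth 0.75 × 78.125 = 58.59375 now. Partner 1 offers 58.59375 and keeps 200 − 58.59375 = 141.40625.

58.59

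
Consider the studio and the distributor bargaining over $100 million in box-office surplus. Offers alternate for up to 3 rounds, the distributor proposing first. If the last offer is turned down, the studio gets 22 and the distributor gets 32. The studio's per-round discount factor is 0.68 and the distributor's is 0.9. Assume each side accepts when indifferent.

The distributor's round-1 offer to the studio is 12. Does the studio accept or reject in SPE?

Reject

Work out the studio's continuation value if the offer is rejected.
Round 3 (the distributor proposes): the studio gets 22 if talks fail, so the distributor offers 22 and keeps 78.
Round 2 (the studio proposes): the distributor can get 78 next round, worth 0.9 × 78 = 70.2 now; the studio offers that and keeps 29.8.
So by rejecting in round 1, the studio gets 29.8 next round, worth 0.68 × 29.8 = 20.264 now.
Offer 12 < 20.264, so the studio rejects.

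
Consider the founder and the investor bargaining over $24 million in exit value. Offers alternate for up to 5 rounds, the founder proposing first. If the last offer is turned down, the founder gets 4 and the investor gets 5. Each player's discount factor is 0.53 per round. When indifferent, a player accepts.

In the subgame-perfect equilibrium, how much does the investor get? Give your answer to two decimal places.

8.05

Round 5 (the founder proposes): the investor gets 5 if talks fail, so the founder offers 5 and keeps 19.
Round 4 (the investor proposes): the founder can get 19 next round, worth 0.53 × 19 = 10.07 now; the investor offers that and keeps 13.93.
Round 3 (the founder proposes): the investor can get 13.93 next round, worth 0.53 × 13.93 = 7.3829 now; the founder offers that and keeps 16.6171.
Round 2 (the investor proposes): the founder can get 16.6171 next round, worth 0.53 × 16.6171 = 8.807063 now, so the investor offers 8.807063, keeping 15.192937.
Round 1 (the founder proposes): the investor can get 15.192937 next round, worth 0.53 × 15.192937 = 8.05225661 now. The founder offers 8.05225661 and keeps 24 − 8.05225661 = 15.94774339.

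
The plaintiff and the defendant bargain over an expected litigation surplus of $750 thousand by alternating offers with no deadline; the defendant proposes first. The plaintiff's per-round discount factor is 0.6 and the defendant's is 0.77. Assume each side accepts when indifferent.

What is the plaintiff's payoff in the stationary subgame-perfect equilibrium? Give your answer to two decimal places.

When the defendant proposes, the plaintiff accepts any offer worth at least 0.6 times what the plaintiff would get by proposing next round; and vice versa.
This gives x = 750 − 0.6y and y = 750 − 0.77x, where x and y are each side's share when it proposes.
Hence (1 − 0.6·0.77)x = 750(1 − 0.6), i.e. 0.538·x = 300.
x ≈ 557.6208; the plaintiff's share is 750 − x ≈ 192.3792.

192.38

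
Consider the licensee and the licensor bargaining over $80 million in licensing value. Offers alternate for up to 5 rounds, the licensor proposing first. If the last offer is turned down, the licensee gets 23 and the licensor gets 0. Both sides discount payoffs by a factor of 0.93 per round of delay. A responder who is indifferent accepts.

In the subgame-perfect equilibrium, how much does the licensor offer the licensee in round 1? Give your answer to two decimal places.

26.92

Work backward from the last round.
Round 5 (the licensor proposes): the licensee gets 23 if talks fail, so the licensor offers 23 and keeps 57.
Round 4 (the licensee proposes): the licensor can get 57 next round, worth 0.93 × 57 = 53.01 now, so the licensee offers 53.01, keeping 26.99.
Round 3 (the licensor proposes): the licensee can get 26.99 next round, worth 0.93 × 26.99 = 25.1007 now. The licensor offers 25.1007 and keeps 80 − 25.1007 = 54.8993.
Round 2 (the licensee proposes): the licensor can get 54.8993 next round, worth 0.93 × 54.8993 = 51.056349 now, so the licensee offers 51.056349, keeping 28.943651.
Round 1 (the licensor proposes): the licensee can get 28.943651 next round, worth 0.93 × 28.943651 = 26.91759543 now; the licensor offers that and keeps 53.08240457.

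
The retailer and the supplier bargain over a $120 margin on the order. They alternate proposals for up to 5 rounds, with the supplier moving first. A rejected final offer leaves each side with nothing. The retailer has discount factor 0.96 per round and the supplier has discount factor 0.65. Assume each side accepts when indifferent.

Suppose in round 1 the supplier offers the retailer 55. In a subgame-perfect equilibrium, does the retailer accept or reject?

Reject

Work out the retailer's continuation value if the offer is rejected.
Round 5 (the supplier proposes): the retailer will accept anything ≥ 0, so the supplier offers 0 and keeps 120.
Round 4 (the retailer proposes): the supplier can get 120 next round, worth 0.65 × 120 = 78 now. The retailer offers 78 and keeps 120 − 78 = 42.
Round 3 (the supplier proposes): the retailer can get 42 next round, worth 0.96 × 42 = 40.32 now. The supplier offers 40.32 and keeps 120 − 40.32 = 79.68.
Round 2 (the retailer proposes): the supplier can get 79.68 next round, worth 0.65 × 79.68 = 51.792 now. The retailer offers 51.792 and keeps 120 − 51.792 = 68.208.
So by rejecting in round 1, the retailer gets 68.208 next round, worth 0.96 × 68.208 = 65.47968 now.
Offer 55 < 65.47968, so the retailer rejects.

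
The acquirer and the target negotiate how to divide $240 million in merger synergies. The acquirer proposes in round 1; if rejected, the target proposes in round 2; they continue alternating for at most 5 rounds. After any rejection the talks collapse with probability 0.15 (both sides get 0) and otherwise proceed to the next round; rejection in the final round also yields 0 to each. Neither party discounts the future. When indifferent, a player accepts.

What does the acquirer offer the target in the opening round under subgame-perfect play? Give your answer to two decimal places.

52.71

By backward induction:
Round 5 (the acquirer proposes): rejection yields 0 for the target; the acquirer offers 0 and keeps 240.
Round 4 (the target proposes): rejecting gives the acquirer an expected 0.85 × 240 = 204. The target offers 204 and keeps 240 − 204 = 36.
Round 3 (the acquirer proposes): rejecting gives the target an expected 0.85 × 36 = 30.6. The acquirer offers 30.6 and keeps 240 − 30.6 = 209.4.
Round 2 (the target proposes): rejecting gives the acquirer an expected 0.85 × 209.4 = 177.99, so the target offers 177.99, keeping 62.01.
Round 1 (the acquirer proposes): rejecting gives the target an expected 0.85 × 62.01 = 52.7085. The acquirer offers 52.7085 and keeps 240 − 52.7085 = 187.2915.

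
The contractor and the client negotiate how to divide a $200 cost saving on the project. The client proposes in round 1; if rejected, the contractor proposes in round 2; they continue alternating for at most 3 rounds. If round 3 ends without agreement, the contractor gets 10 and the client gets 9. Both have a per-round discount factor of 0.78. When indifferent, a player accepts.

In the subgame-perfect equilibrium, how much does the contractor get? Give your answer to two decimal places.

40.40

Round 3 (the client proposes): the contractor gets 10 if talks fail, so the client offers 10 and keeps 190.
Round 2 (the contractor proposes): the client can get 190 next round, worth 0.78 × 190 = 148.2 now; the contractor offers that and keeps 51.8.
Round 1 (the client proposes): the contractor can get 51.8 next round, worth 0.78 × 51.8 = 40.404 now; the client offers that and keeps 159.596.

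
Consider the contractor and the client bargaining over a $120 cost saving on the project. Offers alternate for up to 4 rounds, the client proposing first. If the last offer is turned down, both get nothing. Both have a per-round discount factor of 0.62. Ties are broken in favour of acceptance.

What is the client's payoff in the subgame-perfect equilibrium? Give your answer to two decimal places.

63.13

Work backward from the last round.
Round 4 (the contractor proposes): the client will accept anything ≥ 0, so the contractor offers 0 and keeps 120.
Round 3 (the client proposes): the contractor can get 120 next round, worth 0.62 × 120 = 74.4 now; the client offers that and keeps 45.6.
Round 2 (the contractor proposes): the client can get 45.6 next round, worth 0.62 × 45.6 = 28.272 now; the contractor offers that and keeps 91.728.
Round 1 (the client proposes): the contractor can get 91.728 next round, worth 0.62 × 91.728 = 56.87136 now. The client offers 56.87136 and keeps 120 − 56.87136 = 63.12864.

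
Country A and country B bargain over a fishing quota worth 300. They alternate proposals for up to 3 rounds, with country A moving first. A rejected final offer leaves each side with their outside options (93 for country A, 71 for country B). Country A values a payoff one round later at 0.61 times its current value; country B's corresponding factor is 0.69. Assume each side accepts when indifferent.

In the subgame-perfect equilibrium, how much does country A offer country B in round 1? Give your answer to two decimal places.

110.61

Round 3 (country A proposes): country B gets 71 if talks fail, so country A offers 71 and keeps 229.
Round 2 (country B proposes): country A can get 229 next round, worth 0.61 × 229 = 139.69 now; country B offers that and keeps 160.31.
Round 1 (country A proposes): country B can get 160.31 next round, worth 0.69 × 160.31 = 110.6139 now. Country A offers 110.6139 and keeps 300 − 110.6139 = 189.3861.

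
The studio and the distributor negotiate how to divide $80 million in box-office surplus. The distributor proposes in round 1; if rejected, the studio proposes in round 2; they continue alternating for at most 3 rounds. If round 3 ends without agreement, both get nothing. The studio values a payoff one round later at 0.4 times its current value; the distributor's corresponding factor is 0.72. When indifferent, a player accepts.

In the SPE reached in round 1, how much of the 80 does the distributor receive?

Round 3 (the distributor proposes): rejection yields 0 for the studio; the distributor offers 0 and keeps 80.
Round 2 (the studio proposes): the distributor can get 80 next round, worth 0.72 × 80 = 57.6 now. The studio offers 57.6 and keeps 80 − 57.6 = 22.4.
Round 1 (the distributor proposes): the studio can get 22.4 next round, worth 0.4 × 22.4 = 8.96 now, so the distributor offers 8.96, keeping 71.04.

71.04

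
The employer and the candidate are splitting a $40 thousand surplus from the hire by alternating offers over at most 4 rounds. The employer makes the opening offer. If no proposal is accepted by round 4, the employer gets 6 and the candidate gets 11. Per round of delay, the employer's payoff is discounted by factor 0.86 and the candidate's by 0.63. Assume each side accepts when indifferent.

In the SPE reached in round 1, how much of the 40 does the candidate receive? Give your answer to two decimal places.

15.13

Round 4 (the candidate proposes): the employer gets 6 if talks fail, so the candidate offers 6 and keeps 34.
Round 3 (the employer proposes): the candidate can get 34 next round, worth 0.63 × 34 = 21.42 now, so the employer offers 21.42, keeping 18.58.
Round 2 (the candidate proposes): the employer can get 18.58 next round, worth 0.86 × 18.58 = 15.9788 now; the candidate offers that and keeps 24.0212.
Round 1 (the employer proposes): the candidate can get 24.0212 next round, worth 0.63 × 24.0212 = 15.133356 now; the employer offers that and keeps 24.866644.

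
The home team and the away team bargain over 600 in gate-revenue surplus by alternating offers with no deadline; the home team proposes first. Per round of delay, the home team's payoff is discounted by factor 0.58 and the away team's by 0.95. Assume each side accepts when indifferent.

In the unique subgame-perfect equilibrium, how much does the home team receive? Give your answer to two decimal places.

66.82

When the home team proposes, the away team accepts any offer worth at least 0.95 times what the away team would get by proposing next round; and vice versa.
This gives x = 600 − 0.95y and y = 600 − 0.58x, where x and y are each side's share when it proposes.
Hence (1 − 0.95·0.58)x = 600(1 − 0.95), i.e. 0.449·x = 30.
x ≈ 66.8151; the away team's share is 600 − x ≈ 533.1849.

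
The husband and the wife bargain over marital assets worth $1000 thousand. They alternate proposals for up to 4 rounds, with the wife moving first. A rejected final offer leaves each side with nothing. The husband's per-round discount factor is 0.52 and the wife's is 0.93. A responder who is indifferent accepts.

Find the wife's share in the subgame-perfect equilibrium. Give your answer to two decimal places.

Round 4 (the husband proposes): the wife will accept anything ≥ 0, so the husband offers 0 and keeps 1000.
Round 3 (the wife proposes): the husband can get 1000 next round, worth 0.52 × 1000 = 520 now; the wife offers that and keeps 480.
Round 2 (the husband proposes): the wife can get 480 next round, worth 0.93 × 480 = 446.4 now. The husband offers 446.4 and keeps 1000 − 446.4 = 553.6.
Round 1 (the wife proposes): the husband can get 553.6 next round, worth 0.52 × 553.6 = 287.872 now; the wife offers that and keeps 712.128.

712.13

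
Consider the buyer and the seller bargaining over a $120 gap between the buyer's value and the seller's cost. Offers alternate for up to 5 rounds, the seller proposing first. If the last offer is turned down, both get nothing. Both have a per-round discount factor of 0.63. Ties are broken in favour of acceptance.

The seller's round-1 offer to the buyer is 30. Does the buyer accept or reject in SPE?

Reject

Round 5 (the seller proposes): the buyer will accept anything ≥ 0, so the seller offers 0 and keeps 120.
Round 4 (the buyer proposes): the seller can get 120 next round, worth 0.63 × 120 = 75.6 now, so the buyer offers 75.6, keeping 44.4.
Round 3 (the seller proposes): the buyer can get 44.4 next round, worth 0.63 × 44.4 = 27.972 now. The seller offers 27.972 and keeps 120 − 27.972 = 92.028.
Round 2 (the buyer proposes): the seller can get 92.028 next round, worth 0.63 × 92.028 = 57.97764 now, so the buyer offers 57.97764, keeping 62.02236.
So by rejecting in round 1, the buyer gets 62.02236 next round, worth 0.63 × 62.02236 = 39.0740868 now.
Offer 30 < 39.0740868, so the buyer rejects.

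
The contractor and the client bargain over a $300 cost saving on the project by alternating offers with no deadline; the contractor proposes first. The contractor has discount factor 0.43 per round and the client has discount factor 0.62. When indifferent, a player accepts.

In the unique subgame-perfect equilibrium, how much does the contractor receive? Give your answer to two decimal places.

155.44

Let x be the contractor's share when the contractor proposes and y be the client's share when the client proposes.
The client accepts iff offered ≥ 0.62·y, so x = 300 − 0.62y. Symmetrically y = 300 − 0.43x.
Substituting: x = 300 − 0.62(300 − 0.43x), giving x(1 − 0.43·0.62) = 300(1 − 0.62).
So x = 300 × 0.38 / 0.7334 ≈ 155.4404, and the client receives 300 − x ≈ 144.5596.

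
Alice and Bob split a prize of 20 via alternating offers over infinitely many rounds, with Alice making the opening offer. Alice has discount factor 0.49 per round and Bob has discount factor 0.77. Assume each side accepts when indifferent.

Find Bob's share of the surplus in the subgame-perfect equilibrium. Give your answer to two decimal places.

Let x be Alice's share when Alice proposes and y be Bob's share when Bob proposes.
Bob accepts iff offered ≥ 0.77·y, so x = 20 − 0.77y. Symmetrically y = 20 − 0.49x.
Substituting: x = 20 − 0.77(20 − 0.49x), giving x(1 − 0.49·0.77) = 20(1 − 0.77).
So x = 20 × 0.23 / 0.6227 ≈ 7.3872, and Bob receives 20 − x ≈ 12.6128.

12.61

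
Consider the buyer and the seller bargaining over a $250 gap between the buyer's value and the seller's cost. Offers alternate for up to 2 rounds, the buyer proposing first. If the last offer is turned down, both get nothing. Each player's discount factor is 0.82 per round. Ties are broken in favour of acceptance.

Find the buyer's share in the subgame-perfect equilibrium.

Round 2 (the seller proposes): rejection yields 0 for the buyer; the seller offers 0 and keeps 250.
Round 1 (the buyer proposes): the seller can get 250 next round, worth 0.82 × 250 = 205 now. The buyer offers 205 and keeps 250 − 205 = 45.

45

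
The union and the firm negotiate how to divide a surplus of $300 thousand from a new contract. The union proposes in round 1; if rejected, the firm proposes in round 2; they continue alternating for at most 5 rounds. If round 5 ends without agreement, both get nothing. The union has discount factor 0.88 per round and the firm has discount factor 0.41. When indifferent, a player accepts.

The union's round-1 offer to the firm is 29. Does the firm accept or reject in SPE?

Accept

Round 5 (the union proposes): the firm will accept anything ≥ 0, so the union offers 0 and keeps 300.
Round 4 (the firm proposes): the union can get 300 next round, worth 0.88 × 300 = 264 now. The firm offers 264 and keeps 300 − 264 = 36.
Round 3 (the union proposes): the firm can get 36 next round, worth 0.41 × 36 = 14.76 now, so the union offers 14.76, keeping 285.24.
Round 2 (the firm proposes): the union can get 285.24 next round, worth 0.88 × 285.24 = 251.0112 now, so the firm offers 251.0112, keeping 48.9888.
So by rejecting in round 1, the firm gets 48.9888 next round, worth 0.41 × 48.9888 = 20.085408 now.
Offer 29 ≥ 20.085408, so the firm accepts.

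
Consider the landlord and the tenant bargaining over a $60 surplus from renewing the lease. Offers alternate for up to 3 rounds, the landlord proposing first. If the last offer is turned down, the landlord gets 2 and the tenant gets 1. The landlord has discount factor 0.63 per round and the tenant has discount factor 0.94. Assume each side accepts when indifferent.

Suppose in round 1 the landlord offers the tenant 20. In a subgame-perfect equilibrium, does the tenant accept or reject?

Round 3 (the landlord proposes): the tenant gets 1 if talks fail, so the landlord offers 1 and keeps 59.
Round 2 (the tenant proposes): the landlord can get 59 next round, worth 0.63 × 59 = 37.17 now, so the tenant offers 37.17, keeping 22.83.
So by rejecting in round 1, the tenant gets 22.83 next round, worth 0.94 × 22.83 = 21.4602 now.
Offer 20 < 21.4602, so the tenant rejects.

Reject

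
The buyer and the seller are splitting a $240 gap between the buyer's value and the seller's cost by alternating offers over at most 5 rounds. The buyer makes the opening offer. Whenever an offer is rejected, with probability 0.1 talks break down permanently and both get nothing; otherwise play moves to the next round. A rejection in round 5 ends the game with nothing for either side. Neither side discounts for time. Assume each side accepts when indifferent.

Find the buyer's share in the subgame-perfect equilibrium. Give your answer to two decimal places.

Round 5 (the buyer proposes): rejection yields 0 for the seller; the buyer offers 0 and keeps 240.
Round 4 (the seller proposes): rejecting gives the buyer an expected 0.9 × 240 = 216. The seller offers 216 and keeps 240 − 216 = 24.
Round 3 (the buyer proposes): rejecting gives the seller an expected 0.9 × 24 = 21.6. The buyer offers 21.6 and keeps 240 − 21.6 = 218.4.
Round 2 (the seller proposes): rejecting gives the buyer an expected 0.9 × 218.4 = 196.56, so the seller offers 196.56, keeping 43.44.
Round 1 (the buyer proposes): rejecting gives the seller an expected 0.9 × 43.44 = 39.096. The buyer offers 39.096 and keeps 240 − 39.096 = 200.904.

200.90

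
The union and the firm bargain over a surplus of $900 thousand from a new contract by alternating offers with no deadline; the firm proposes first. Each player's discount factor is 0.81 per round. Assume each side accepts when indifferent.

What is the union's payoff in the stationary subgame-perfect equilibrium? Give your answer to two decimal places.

When the firm proposes, the union accepts any offer worth at least 0.81 times what the union would get by proposing next round; and vice versa.
This gives x = 900 − 0.81y and y = 900 − 0.81x, where x and y are each side's share when it proposes.
Hence (1 − 0.81·0.81)x = 900(1 − 0.81), i.e. 0.3439·x = 171.
x ≈ 497.2376; the union's share is 900 − x ≈ 402.7624.

402.76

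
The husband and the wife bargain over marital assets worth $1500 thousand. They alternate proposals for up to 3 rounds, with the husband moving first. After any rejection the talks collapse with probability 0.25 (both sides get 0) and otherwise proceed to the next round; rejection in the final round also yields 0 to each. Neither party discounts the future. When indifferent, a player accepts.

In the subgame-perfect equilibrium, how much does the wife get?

281.25

By backward induction:
Round 3 (the husband proposes): rejection yields 0 for the wife; the husband offers 0 and keeps 1500.
Round 2 (the wife proposes): rejecting gives the husband an expected 0.75 × 1500 = 1125. The wife offers 1125 and keeps 1500 − 1125 = 375.
Round 1 (the husband proposes): rejecting gives the wife an expected 0.75 × 375 = 281.25; the husband offers that and keeps 1218.75.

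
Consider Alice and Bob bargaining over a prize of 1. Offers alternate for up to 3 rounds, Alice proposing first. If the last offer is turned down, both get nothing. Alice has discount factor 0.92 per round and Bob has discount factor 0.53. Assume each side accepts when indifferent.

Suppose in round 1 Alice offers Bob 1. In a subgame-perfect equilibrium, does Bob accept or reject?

Round 3 (Alice proposes): rejection yields 0 for Bob; Alice offers 0 and keeps 1.
Round 2 (Bob proposes): Alice can get 1 next round, worth 0.92 × 1 = 0.92 now; Bob offers that and keeps 0.08.
So by rejecting in round 1, Bob gets 0.08 next round, worth 0.53 × 0.08 = 0.0424 now.
Offer 1 ≥ 0.0424, so Bob accepts.

Accept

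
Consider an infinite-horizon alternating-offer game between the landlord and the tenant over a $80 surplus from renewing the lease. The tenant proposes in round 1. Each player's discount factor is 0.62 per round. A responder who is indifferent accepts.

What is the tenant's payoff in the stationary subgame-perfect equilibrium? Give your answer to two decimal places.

49.38

Let x be the tenant's share when the tenant proposes and y be the landlord's share when the landlord proposes.
The landlord accepts iff offered ≥ 0.62·y, so x = 80 − 0.62y. Symmetrically y = 80 − 0.62x.
Substituting: x = 80 − 0.62(80 − 0.62x), giving x(1 − 0.62·0.62) = 80(1 − 0.62).
So x = 80 × 0.38 / 0.6156 ≈ 49.3827, and the landlord receives 80 − x ≈ 30.6173.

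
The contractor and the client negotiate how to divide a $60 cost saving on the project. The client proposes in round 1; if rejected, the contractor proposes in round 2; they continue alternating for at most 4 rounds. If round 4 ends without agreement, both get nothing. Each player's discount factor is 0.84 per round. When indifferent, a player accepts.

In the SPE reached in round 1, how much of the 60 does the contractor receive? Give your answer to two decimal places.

Round 4 (the contractor proposes): the client will accept anything ≥ 0, so the contractor offers 0 and keeps 60.
Round 3 (the client proposes): the contractor can get 60 next round, worth 0.84 × 60 = 50.4 now; the client offers that and keeps 9.6.
Round 2 (the contractor proposes): the client can get 9.6 next round, worth 0.84 × 9.6 = 8.064 now. The contractor offers 8.064 and keeps 60 − 8.064 = 51.936.
Round 1 (the client proposes): the contractor can get 51.936 next round, worth 0.84 × 51.936 = 43.62624 now, so the client offers 43.62624, keeping 16.37376.

43.63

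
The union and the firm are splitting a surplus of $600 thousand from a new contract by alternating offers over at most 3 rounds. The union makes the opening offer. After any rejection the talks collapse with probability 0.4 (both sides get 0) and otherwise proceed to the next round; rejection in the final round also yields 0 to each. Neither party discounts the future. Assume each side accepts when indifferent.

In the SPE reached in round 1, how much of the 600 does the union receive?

Round 3 (the union proposes): the firm will accept anything ≥ 0, so the union offers 0 and keeps 600.
Round 2 (the firm proposes): rejecting gives the union an expected 0.6 × 600 = 360. The firm offers 360 and keeps 600 − 360 = 240.
Round 1 (the union proposes): rejecting gives the firm an expected 0.6 × 240 = 144. The union offers 144 and keeps 600 − 144 = 456.

456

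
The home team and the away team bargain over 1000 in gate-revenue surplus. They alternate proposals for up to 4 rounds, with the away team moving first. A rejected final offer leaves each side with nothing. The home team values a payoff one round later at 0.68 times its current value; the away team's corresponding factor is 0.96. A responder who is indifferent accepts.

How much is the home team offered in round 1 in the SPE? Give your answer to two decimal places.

471.10

Work backward from the last round.
Round 4 (the home team proposes): the away team will accept anything ≥ 0, so the home team offers 0 and keeps 1000.
Round 3 (the away team proposes): the home team can get 1000 next round, worth 0.68 × 1000 = 680 now, so the away team offers 680, keeping 320.
Round 2 (the home team proposes): the away team can get 320 next round, worth 0.96 × 320 = 307.2 now. The home team offers 307.2 and keeps 1000 − 307.2 = 692.8.
Round 1 (the away team proposes): the home team can get 692.8 next round, worth 0.68 × 692.8 = 471.104 now; the away team offers that and keeps 528.896.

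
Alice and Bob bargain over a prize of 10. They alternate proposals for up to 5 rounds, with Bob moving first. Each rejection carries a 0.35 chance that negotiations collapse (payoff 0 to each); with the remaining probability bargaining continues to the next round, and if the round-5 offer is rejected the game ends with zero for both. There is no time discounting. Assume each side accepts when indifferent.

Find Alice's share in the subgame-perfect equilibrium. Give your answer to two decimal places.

3.24

By backward induction:
Round 5 (Bob proposes): rejection yields 0 for Alice; Bob offers 0 and keeps 10.
Round 4 (Alice proposes): rejecting gives Bob an expected 0.65 × 10 = 6.5, so Alice offers 6.5, keeping 3.5.
Round 3 (Bob proposes): rejecting gives Alice an expected 0.65 × 3.5 = 2.275. Bob offers 2.275 and keeps 10 − 2.275 = 7.725.
Round 2 (Alice proposes): rejecting gives Bob an expected 0.65 × 7.725 = 5.02125, so Alice offers 5.02125, keeping 4.97875.
Round 1 (Bob proposes): rejecting gives Alice an expected 0.65 × 4.97875 = 3.2361875. Bob offers 3.2361875 and keeps 10 − 3.2361875 = 6.7638125.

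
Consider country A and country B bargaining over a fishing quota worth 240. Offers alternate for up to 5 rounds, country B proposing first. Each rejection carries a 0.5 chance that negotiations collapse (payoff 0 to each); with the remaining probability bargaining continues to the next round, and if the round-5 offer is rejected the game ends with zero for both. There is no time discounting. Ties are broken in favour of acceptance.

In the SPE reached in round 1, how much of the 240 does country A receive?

75

Round 5 (country B proposes): country A will accept anything ≥ 0, so country B offers 0 and keeps 240.
Round 4 (country A proposes): rejecting gives country B an expected 0.5 × 240 = 120. Country A offers 120 and keeps 240 − 120 = 120.
Round 3 (country B proposes): rejecting gives country A an expected 0.5 × 120 = 60; country B offers that and keeps 180.
Round 2 (country A proposes): rejecting gives country B an expected 0.5 × 180 = 90; country A offers that and keeps 150.
Round 1 (country B proposes): rejecting gives country A an expected 0.5 × 150 = 75; country B offers that and keeps 165.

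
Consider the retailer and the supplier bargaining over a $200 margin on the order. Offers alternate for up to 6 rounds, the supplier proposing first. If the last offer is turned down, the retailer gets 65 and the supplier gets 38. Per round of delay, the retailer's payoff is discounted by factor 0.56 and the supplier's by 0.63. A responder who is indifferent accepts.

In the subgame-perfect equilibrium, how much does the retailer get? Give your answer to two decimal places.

Round 6 (the retailer proposes): the supplier gets 38 if talks fail, so the retailer offers 38 and keeps 162.
Round 5 (the supplier proposes): the retailer can get 162 next round, worth 0.56 × 162 = 90.72 now; the supplier offers that and keeps 109.28.
Round 4 (the retailer proposes): the supplier can get 109.28 next round, worth 0.63 × 109.28 = 68.8464 now, so the retailer offers 68.8464, keeping 131.1536.
Round 3 (the supplier proposes): the retailer can get 131.1536 next round, worth 0.56 × 131.1536 = 73.446016 now, so the supplier offers 73.446016, keeping 126.553984.
Round 2 (the retailer proposes): the supplier can get 126.553984 next round, worth 0.63 × 126.553984 = 79.72900992 now; the retailer offers that and keeps 120.27099008.
Round 1 (the supplier proposes): the retailer can get 120.27099008 next round, worth 0.56 × 120.27099008 = 67.3517544448 now, so the supplier offers 67.3517544448, keeping 132.6482455552.

67.35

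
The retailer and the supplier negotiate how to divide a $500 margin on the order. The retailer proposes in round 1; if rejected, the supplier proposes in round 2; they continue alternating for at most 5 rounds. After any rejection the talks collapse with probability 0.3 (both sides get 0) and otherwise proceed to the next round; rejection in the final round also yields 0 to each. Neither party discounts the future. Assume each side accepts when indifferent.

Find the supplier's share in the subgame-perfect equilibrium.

156.45

By backward induction:
Round 5 (the retailer proposes): the supplier will accept anything ≥ 0, so the retailer offers 0 and keeps 500.
Round 4 (the supplier proposes): rejecting gives the retailer an expected 0.7 × 500 = 350. The supplier offers 350 and keeps 500 − 350 = 150.
Round 3 (the retailer proposes): rejecting gives the supplier an expected 0.7 × 150 = 105. The retailer offers 105 and keeps 500 − 105 = 395.
Round 2 (the supplier proposes): rejecting gives the retailer an expected 0.7 × 395 = 276.5. The supplier offers 276.5 and keeps 500 − 276.5 = 223.5.
Round 1 (the retailer proposes): rejecting gives the supplier an expected 0.7 × 223.5 = 156.45, so the retailer offers 156.45, keeping 343.55.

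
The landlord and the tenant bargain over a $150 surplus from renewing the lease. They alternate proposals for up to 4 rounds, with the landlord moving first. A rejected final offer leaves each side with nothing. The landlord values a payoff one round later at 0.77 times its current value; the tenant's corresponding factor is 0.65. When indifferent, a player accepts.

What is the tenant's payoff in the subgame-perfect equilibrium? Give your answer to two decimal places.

71.22

Round 4 (the tenant proposes): the landlord will accept anything ≥ 0, so the tenant offers 0 and keeps 150.
Round 3 (the landlord proposes): the tenant can get 150 next round, worth 0.65 × 150 = 97.5 now. The landlord offers 97.5 and keeps 150 − 97.5 = 52.5.
Round 2 (the tenant proposes): the landlord can get 52.5 next round, worth 0.77 × 52.5 = 40.425 now. The tenant offers 40.425 and keeps 150 − 40.425 = 109.575.
Round 1 (the landlord proposes): the tenant can get 109.575 next round, worth 0.65 × 109.575 = 71.22375 now. The landlord offers 71.22375 and keeps 150 − 71.22375 = 78.77625.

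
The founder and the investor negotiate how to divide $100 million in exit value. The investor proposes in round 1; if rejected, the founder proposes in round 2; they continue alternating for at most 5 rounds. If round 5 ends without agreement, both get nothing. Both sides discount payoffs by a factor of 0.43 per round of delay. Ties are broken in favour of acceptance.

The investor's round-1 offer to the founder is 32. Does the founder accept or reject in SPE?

Accept

Work out the founder's continuation value if the offer is rejected.
Round 5 (the investor proposes): rejection yields 0 for the founder; the investor offers 0 and keeps 100.
Round 4 (the founder proposes): the investor can get 100 next round, worth 0.43 × 100 = 43 now; the founder offers that and keeps 57.
Round 3 (the investor proposes): the founder can get 57 next round, worth 0.43 × 57 = 24.51 now. The investor offers 24.51 and keeps 100 − 24.51 = 75.49.
Round 2 (the founder proposes): the investor can get 75.49 next round, worth 0.43 × 75.49 = 32.4607 now, so the founder offers 32.4607, keeping 67.5393.
So by rejecting in round 1, the founder gets 67.5393 next round, worth 0.43 × 67.5393 = 29.041899 now.
Offer 32 ≥ 29.041899, so the founder accepts.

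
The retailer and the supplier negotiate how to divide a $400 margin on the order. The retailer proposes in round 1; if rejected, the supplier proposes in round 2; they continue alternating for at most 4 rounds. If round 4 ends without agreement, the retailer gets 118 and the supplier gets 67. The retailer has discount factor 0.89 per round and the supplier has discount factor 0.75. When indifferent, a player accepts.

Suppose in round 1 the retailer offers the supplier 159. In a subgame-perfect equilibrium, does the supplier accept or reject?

Reject

Round 4 (the supplier proposes): the retailer gets 118 if talks fail, so the supplier offers 118 and keeps 282.
Round 3 (the retailer proposes): the supplier can get 282 next round, worth 0.75 × 282 = 211.5 now, so the retailer offers 211.5, keeping 188.5.
Round 2 (the supplier proposes): the retailer can get 188.5 next round, worth 0.89 × 188.5 = 167.765 now; the supplier offers that and keeps 232.235.
So by rejecting in round 1, the supplier gets 232.235 next round, worth 0.75 × 232.235 = 174.17625 now.
Offer 159 < 174.17625, so the supplier rejects.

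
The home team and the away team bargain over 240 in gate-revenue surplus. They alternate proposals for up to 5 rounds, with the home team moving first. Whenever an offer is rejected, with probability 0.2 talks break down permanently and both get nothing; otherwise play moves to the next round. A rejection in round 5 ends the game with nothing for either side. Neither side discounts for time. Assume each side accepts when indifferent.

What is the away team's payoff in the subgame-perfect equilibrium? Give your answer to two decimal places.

62.98

By backward induction:
Round 5 (the home team proposes): rejection yields 0 for the away team; the home team offers 0 and keeps 240.
Round 4 (the away team proposes): rejecting gives the home team an expected 0.8 × 240 = 192. The away team offers 192 and keeps 240 − 192 = 48.
Round 3 (the home team proposes): rejecting gives the away team an expected 0.8 × 48 = 38.4; the home team offers that and keeps 201.6.
Round 2 (the away team proposes): rejecting gives the home team an expected 0.8 × 201.6 = 161.28. The away team offers 161.28 and keeps 240 − 161.28 = 78.72.
Round 1 (the home team proposes): rejecting gives the away team an expected 0.8 × 78.72 = 62.976. The home team offers 62.976 and keeps 240 − 62.976 = 177.024.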